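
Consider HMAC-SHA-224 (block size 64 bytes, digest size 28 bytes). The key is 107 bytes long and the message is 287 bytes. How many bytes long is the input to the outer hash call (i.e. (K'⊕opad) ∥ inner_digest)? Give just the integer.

Key is 107 > 64 bytes, so it is hashed to 28 bytes then zero-padded to 64: |K'| = 64.
Outer input = (K'⊕opad) ∥ H(inner) → 64 + 28 = 92 bytes.

92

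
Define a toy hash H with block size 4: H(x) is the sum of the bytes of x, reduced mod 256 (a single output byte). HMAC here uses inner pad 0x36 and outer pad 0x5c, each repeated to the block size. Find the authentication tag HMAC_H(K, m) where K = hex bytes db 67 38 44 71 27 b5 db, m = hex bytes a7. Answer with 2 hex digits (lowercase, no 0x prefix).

e7

Key hex bytes db 67 38 44 71 27 b5 db is 8 bytes > B = 4, so hash it first: H(key) = e6, then zero-pad to 4 bytes: K' = e6 00 00 00.
K' ⊕ ipad = d0 36 36 36.  K' ⊕ opad = ba 5c 5c 5c.
Inner input = (K'⊕ipad) ∥ m = d0 36 36 36 ∥ a7.
Inner hash: sum = 208+54+54+54+167 = 537; mod 256 = 25 → 19.
Outer input = (K'⊕opad) ∥ inner = ba 5c 5c 5c ∥ 19.
Outer hash (tag): sum = 186+92+92+92+25 = 487; mod 256 = 231 → e7.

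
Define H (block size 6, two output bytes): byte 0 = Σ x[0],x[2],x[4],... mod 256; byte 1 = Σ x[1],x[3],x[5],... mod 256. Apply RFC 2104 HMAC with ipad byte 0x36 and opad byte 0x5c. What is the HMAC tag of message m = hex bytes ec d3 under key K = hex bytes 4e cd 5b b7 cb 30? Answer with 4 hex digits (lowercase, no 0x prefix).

7e3d

Key hex bytes 4e cd 5b b7 cb 30 is exactly B = 6 bytes: K' = 4e cd 5b b7 cb 30.
K' ⊕ ipad = 78 fb 6d 81 fd 06.  K' ⊕ opad = 12 91 07 eb 97 6c.
Inner input = (K'⊕ipad) ∥ m = 78 fb 6d 81 fd 06 ∥ ec d3.
Inner hash: even-index sum = 718 mod 256 = 206; odd-index sum = 597 mod 256 = 85 → ce 55.
Outer input = (K'⊕opad) ∥ inner = 12 91 07 eb 97 6c ∥ ce 55.
Outer hash (tag): even-index sum = 382 mod 256 = 126; odd-index sum = 573 mod 256 = 61 → 7e 3d.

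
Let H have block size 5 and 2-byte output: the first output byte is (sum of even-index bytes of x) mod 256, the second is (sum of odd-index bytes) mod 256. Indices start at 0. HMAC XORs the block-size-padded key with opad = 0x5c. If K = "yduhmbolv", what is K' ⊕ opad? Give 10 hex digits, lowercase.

Key "yduhmbolv" = 79 64 75 68 6d 62 6f 6c 76 is 9 bytes > B = 5, so hash it first: H(key) = 40 9a, then zero-pad to 5 bytes: K' = 40 9a 00 00 00.
XOR each byte with 0x5c: 40⊕5c=1c, 9a⊕5c=c6, 00⊕5c=5c, 00⊕5c=5c, 00⊕5c=5c.

1cc65c5c5c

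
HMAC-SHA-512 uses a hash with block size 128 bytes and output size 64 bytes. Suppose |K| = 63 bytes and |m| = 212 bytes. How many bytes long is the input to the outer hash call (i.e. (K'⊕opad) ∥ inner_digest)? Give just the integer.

Key is 63 ≤ 128 bytes, zero-padded: |K'| = 128.
Outer input = (K'⊕opad) ∥ H(inner) → 128 + 64 = 192 bytes.

192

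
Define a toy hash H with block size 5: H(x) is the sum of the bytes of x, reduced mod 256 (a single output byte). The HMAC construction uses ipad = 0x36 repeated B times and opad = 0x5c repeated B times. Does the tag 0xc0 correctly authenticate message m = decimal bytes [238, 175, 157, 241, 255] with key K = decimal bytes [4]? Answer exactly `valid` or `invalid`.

invalid

Key decimal bytes [4] = 04 is 1 byte ≤ B = 5; zero-pad to 5 bytes: K' = 04 00 00 00 00.
K' ⊕ ipad = 32 36 36 36 36; K' ⊕ opad = 58 5c 5c 5c 5c.
Inner hash: sum = 50+54+54+54+54+238+175+157+241+255 = 1332; mod 256 = 52 → 34.
Outer hash (recomputed tag): sum = 88+92+92+92+92+52 = 508; mod 256 = 252 → fc.
Recomputed tag = fc; claimed = c0 → mismatch.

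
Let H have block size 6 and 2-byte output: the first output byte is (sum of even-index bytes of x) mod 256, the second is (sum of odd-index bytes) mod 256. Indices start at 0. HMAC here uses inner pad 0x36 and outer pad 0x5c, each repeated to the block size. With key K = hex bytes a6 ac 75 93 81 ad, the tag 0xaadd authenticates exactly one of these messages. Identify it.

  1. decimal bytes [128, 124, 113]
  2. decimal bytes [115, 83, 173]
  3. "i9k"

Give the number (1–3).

2

Key hex bytes a6 ac 75 93 81 ad is exactly B = 6 bytes: K' = a6 ac 75 93 81 ad.
K' ⊕ ipad = 90 9a 43 a5 b7 9b; K' ⊕ opad = fa f0 29 cf dd f1.
m1: inner = H(90 9a 43 a5 b7 9b 80 7c 71) = 7b 56; tag = H(fa f0 29 cf dd f1 7b 56) = 7b06
m2: inner = H(90 9a 43 a5 b7 9b 73 53 ad) = aa 2d; tag = H(fa f0 29 cf dd f1 aa 2d) = aadd ← matches
m3: inner = H(90 9a 43 a5 b7 9b 69 39 6b) = 5e 13; tag = H(fa f0 29 cf dd f1 5e 13) = 5ec3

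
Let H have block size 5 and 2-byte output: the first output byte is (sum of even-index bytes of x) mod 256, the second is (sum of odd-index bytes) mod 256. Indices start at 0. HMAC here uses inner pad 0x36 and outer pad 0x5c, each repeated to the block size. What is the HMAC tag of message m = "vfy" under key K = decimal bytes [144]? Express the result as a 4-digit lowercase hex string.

df30

Key decimal bytes [144] = 90 is 1 byte ≤ B = 5; zero-pad to 5 bytes: K' = 90 00 00 00 00.
K' ⊕ ipad = a6 36 36 36 36.  K' ⊕ opad = cc 5c 5c 5c 5c.
Inner input = (K'⊕ipad) ∥ m = a6 36 36 36 36 ∥ 76 66 79.
Inner hash: even-index sum = 376 mod 256 = 120; odd-index sum = 347 mod 256 = 91 → 78 5b.
Outer input = (K'⊕opad) ∥ inner = cc 5c 5c 5c 5c ∥ 78 5b.
Outer hash (tag): even-index sum = 479 mod 256 = 223; odd-index sum = 304 mod 256 = 48 → df 30.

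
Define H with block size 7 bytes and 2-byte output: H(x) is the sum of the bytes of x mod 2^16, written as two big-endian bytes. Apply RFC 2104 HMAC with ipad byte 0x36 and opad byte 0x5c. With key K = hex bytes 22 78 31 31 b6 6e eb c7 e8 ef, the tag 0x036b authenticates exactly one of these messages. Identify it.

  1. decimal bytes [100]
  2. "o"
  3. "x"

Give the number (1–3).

Key hex bytes 22 78 31 31 b6 6e eb c7 e8 ef is 10 bytes > B = 7, so hash it first: H(key) = 05 a9, then zero-pad to 7 bytes: K' = 05 a9 00 00 00 00 00.
K' ⊕ ipad = 33 9f 36 36 36 36 36; K' ⊕ opad = 59 f5 5c 5c 5c 5c 5c.
m1: inner = H(33 9f 36 36 36 36 36 64) = 02 44; tag = H(59 f5 5c 5c 5c 5c 5c 02 44) = 0360
m2: inner = H(33 9f 36 36 36 36 36 6f) = 02 4f; tag = H(59 f5 5c 5c 5c 5c 5c 02 4f) = 036b ← matches
m3: inner = H(33 9f 36 36 36 36 36 78) = 02 58; tag = H(59 f5 5c 5c 5c 5c 5c 02 58) = 0374

2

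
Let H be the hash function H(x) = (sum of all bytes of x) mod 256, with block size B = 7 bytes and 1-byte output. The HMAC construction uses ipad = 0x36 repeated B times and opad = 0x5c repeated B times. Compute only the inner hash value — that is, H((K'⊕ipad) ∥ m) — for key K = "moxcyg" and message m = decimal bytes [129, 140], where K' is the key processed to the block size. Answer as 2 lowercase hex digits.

Key "moxcyg" = 6d 6f 78 63 79 67 is 6 bytes ≤ B = 7; zero-pad to 7 bytes: K' = 6d 6f 78 63 79 67 00.
K' ⊕ ipad = 5b 59 4e 55 4f 51 36.
Inner input = 5b 59 4e 55 4f 51 36 ∥ 81 8c.
Inner hash: sum = 91+89+78+85+79+81+54+129+140 = 826; mod 256 = 58 → 3a.

3a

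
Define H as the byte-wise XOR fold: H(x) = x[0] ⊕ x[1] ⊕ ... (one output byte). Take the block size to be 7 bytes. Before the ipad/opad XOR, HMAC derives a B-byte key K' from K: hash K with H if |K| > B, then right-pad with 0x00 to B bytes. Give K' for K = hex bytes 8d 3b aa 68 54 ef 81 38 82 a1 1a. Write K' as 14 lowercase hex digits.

4f000000000000

|K| = 11 > B = 7, so first hash the key.
H(K): XOR 8d⊕3b⊕aa⊕68⊕54⊕ef⊕81⊕38⊕82⊕a1⊕1a = 4f.
Zero-pad H(K) = 4f to 7 bytes: K' = 4f 00 00 00 00 00 00.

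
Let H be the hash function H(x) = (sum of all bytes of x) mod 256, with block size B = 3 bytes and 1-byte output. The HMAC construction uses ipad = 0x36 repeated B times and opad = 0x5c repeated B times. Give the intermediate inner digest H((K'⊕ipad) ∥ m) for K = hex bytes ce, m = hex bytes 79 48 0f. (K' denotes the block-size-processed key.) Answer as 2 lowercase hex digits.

Key hex bytes ce is 1 byte ≤ B = 3; zero-pad to 3 bytes: K' = ce 00 00.
K' ⊕ ipad = f8 36 36.
Inner input = f8 36 36 ∥ 79 48 0f.
Inner hash: sum = 248+54+54+121+72+15 = 564; mod 256 = 52 → 34.

34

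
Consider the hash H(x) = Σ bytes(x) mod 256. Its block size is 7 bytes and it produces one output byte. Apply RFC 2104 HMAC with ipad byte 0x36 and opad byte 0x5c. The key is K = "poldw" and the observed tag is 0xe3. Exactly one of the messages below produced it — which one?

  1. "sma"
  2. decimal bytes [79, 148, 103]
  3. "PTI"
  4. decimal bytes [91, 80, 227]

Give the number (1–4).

1

Key "poldw" = 70 6f 6c 64 77 is 5 bytes ≤ B = 7; zero-pad to 7 bytes: K' = 70 6f 6c 64 77 00 00.
K' ⊕ ipad = 46 59 5a 52 41 36 36; K' ⊕ opad = 2c 33 30 38 2b 5c 5c.
m1: inner = H(46 59 5a 52 41 36 36 73 6d 61) = 39; tag = H(2c 33 30 38 2b 5c 5c 39) = e3 ← matches
m2: inner = H(46 59 5a 52 41 36 36 4f 94 67) = 42; tag = H(2c 33 30 38 2b 5c 5c 42) = ec
m3: inner = H(46 59 5a 52 41 36 36 50 54 49) = e5; tag = H(2c 33 30 38 2b 5c 5c e5) = 8f
m4: inner = H(46 59 5a 52 41 36 36 5b 50 e3) = 86; tag = H(2c 33 30 38 2b 5c 5c 86) = 30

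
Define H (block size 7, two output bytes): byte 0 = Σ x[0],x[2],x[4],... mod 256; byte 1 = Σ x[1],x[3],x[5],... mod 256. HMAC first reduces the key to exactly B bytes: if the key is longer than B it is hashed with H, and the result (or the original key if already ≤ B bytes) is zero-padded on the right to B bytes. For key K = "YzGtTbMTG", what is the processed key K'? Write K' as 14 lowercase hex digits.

88a40000000000

|K| = 9 > B = 7, so first hash the key.
H(K): even-index sum = 392 mod 256 = 136; odd-index sum = 420 mod 256 = 164 → 88 a4.
Zero-pad H(K) = 88 a4 to 7 bytes: K' = 88 a4 00 00 00 00 00.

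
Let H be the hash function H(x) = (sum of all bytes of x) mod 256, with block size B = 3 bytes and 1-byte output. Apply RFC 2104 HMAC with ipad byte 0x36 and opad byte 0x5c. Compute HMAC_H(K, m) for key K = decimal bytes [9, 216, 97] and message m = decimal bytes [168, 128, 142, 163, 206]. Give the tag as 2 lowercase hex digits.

Key decimal bytes [9, 216, 97] = 09 d8 61 is exactly B = 3 bytes: K' = 09 d8 61.
K' ⊕ ipad = 3f ee 57.  K' ⊕ opad = 55 84 3d.
Inner input = (K'⊕ipad) ∥ m = 3f ee 57 ∥ a8 80 8e a3 ce.
Inner hash: sum = 63+238+87+168+128+142+163+206 = 1195; mod 256 = 171 → ab.
Outer input = (K'⊕opad) ∥ inner = 55 84 3d ∥ ab.
Outer hash (tag): sum = 85+132+61+171 = 449; mod 256 = 193 → c1.

c1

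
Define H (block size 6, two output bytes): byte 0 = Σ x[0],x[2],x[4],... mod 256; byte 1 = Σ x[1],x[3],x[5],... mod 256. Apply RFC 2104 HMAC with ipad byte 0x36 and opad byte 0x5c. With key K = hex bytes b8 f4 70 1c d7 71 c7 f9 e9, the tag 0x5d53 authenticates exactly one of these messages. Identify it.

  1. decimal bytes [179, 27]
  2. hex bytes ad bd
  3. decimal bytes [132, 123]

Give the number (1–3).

2

Key hex bytes b8 f4 70 1c d7 71 c7 f9 e9 is 9 bytes > B = 6, so hash it first: H(key) = af 7a, then zero-pad to 6 bytes: K' = af 7a 00 00 00 00.
K' ⊕ ipad = 99 4c 36 36 36 36; K' ⊕ opad = f3 26 5c 5c 5c 5c.
m1: inner = H(99 4c 36 36 36 36 b3 1b) = b8 d3; tag = H(f3 26 5c 5c 5c 5c b8 d3) = 63b1
m2: inner = H(99 4c 36 36 36 36 ad bd) = b2 75; tag = H(f3 26 5c 5c 5c 5c b2 75) = 5d53 ← matches
m3: inner = H(99 4c 36 36 36 36 84 7b) = 89 33; tag = H(f3 26 5c 5c 5c 5c 89 33) = 3411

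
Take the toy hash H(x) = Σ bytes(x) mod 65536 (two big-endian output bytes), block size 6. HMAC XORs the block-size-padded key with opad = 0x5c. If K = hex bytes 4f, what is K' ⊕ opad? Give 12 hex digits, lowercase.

135c5c5c5c5c

Key hex bytes 4f is 1 byte ≤ B = 6; zero-pad to 6 bytes: K' = 4f 00 00 00 00 00.
XOR each byte with 0x5c: 4f⊕5c=13, 00⊕5c=5c, 00⊕5c=5c, 00⊕5c=5c, 00⊕5c=5c, 00⊕5c=5c.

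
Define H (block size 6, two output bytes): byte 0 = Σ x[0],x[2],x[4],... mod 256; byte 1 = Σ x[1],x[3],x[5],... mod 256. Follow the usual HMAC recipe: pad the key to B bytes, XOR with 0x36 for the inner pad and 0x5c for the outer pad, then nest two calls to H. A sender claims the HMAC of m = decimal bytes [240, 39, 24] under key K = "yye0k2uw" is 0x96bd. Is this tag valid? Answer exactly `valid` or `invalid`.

valid

Key "yye0k2uw" = 79 79 65 30 6b 32 75 77 is 8 bytes > B = 6, so hash it first: H(key) = be 52, then zero-pad to 6 bytes: K' = be 52 00 00 00 00.
K' ⊕ ipad = 88 64 36 36 36 36; K' ⊕ opad = e2 0e 5c 5c 5c 5c.
Inner hash: even-index sum = 508 mod 256 = 252; odd-index sum = 247 mod 256 = 247 → fc f7.
Outer hash (recomputed tag): even-index sum = 662 mod 256 = 150; odd-index sum = 445 mod 256 = 189 → 96 bd.
Recomputed tag = 96bd; claimed = 96bd → match.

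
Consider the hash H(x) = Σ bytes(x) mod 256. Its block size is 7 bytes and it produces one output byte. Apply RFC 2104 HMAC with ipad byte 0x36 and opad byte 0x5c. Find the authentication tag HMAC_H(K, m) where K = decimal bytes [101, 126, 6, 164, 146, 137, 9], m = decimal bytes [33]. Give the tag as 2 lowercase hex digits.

Key decimal bytes [101, 126, 6, 164, 146, 137, 9] = 65 7e 06 a4 92 89 09 is exactly B = 7 bytes: K' = 65 7e 06 a4 92 89 09.
K' ⊕ ipad = 53 48 30 92 a4 bf 3f.  K' ⊕ opad = 39 22 5a f8 ce d5 55.
Inner input = (K'⊕ipad) ∥ m = 53 48 30 92 a4 bf 3f ∥ 21.
Inner hash: sum = 83+72+48+146+164+191+63+33 = 800; mod 256 = 32 → 20.
Outer input = (K'⊕opad) ∥ inner = 39 22 5a f8 ce d5 55 ∥ 20.
Outer hash (tag): sum = 57+34+90+248+206+213+85+32 = 965; mod 256 = 197 → c5.

c5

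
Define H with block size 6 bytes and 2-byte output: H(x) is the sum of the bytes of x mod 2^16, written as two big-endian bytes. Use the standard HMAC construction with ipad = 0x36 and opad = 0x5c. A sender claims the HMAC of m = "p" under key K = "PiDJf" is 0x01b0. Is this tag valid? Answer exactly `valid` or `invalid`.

valid

Key "PiDJf" = 50 69 44 4a 66 is 5 bytes ≤ B = 6; zero-pad to 6 bytes: K' = 50 69 44 4a 66 00.
K' ⊕ ipad = 66 5f 72 7c 50 36; K' ⊕ opad = 0c 35 18 16 3a 5c.
Inner hash: sum = 102+95+114+124+80+54+112 = 681 → 02 a9.
Outer hash (recomputed tag): sum = 12+53+24+22+58+92+2+169 = 432 → 01 b0.
Recomputed tag = 01b0; claimed = 01b0 → match.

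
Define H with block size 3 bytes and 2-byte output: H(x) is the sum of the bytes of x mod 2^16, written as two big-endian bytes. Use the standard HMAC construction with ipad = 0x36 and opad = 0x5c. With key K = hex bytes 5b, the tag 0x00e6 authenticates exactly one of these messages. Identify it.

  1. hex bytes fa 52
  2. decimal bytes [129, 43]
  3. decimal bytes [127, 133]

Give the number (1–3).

Key hex bytes 5b is 1 byte ≤ B = 3; zero-pad to 3 bytes: K' = 5b 00 00.
K' ⊕ ipad = 6d 36 36; K' ⊕ opad = 07 5c 5c.
m1: inner = H(6d 36 36 fa 52) = 02 25; tag = H(07 5c 5c 02 25) = 00e6 ← matches
m2: inner = H(6d 36 36 81 2b) = 01 85; tag = H(07 5c 5c 01 85) = 0145
m3: inner = H(6d 36 36 7f 85) = 01 dd; tag = H(07 5c 5c 01 dd) = 019d

1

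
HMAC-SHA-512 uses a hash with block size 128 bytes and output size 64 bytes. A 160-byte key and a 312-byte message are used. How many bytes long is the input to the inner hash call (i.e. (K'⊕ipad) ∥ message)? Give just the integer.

440

Key is 160 > 128 bytes, so it is hashed to 64 bytes then zero-padded to 128: |K'| = 128.
Inner input = (K'⊕ipad) ∥ m → 128 + 312 = 440 bytes.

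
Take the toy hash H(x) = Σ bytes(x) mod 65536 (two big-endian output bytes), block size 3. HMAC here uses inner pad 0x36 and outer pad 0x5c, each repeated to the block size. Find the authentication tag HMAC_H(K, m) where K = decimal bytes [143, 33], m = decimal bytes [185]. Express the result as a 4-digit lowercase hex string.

Key decimal bytes [143, 33] = 8f 21 is 2 bytes ≤ B = 3; zero-pad to 3 bytes: K' = 8f 21 00.
K' ⊕ ipad = b9 17 36.  K' ⊕ opad = d3 7d 5c.
Inner input = (K'⊕ipad) ∥ m = b9 17 36 ∥ b9.
Inner hash: sum = 185+23+54+185 = 447 → 01 bf.
Outer input = (K'⊕opad) ∥ inner = d3 7d 5c ∥ 01 bf.
Outer hash (tag): sum = 211+125+92+1+191 = 620 → 02 6c.

026c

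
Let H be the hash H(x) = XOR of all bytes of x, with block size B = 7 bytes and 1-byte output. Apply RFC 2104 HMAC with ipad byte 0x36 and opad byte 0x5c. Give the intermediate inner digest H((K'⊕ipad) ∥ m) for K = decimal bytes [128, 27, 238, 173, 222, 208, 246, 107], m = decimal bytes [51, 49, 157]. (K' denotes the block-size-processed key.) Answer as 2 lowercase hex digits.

Key decimal bytes [128, 27, 238, 173, 222, 208, 246, 107] = 80 1b ee ad de d0 f6 6b is 8 bytes > B = 7, so hash it first: H(key) = 4b, then zero-pad to 7 bytes: K' = 4b 00 00 00 00 00 00.
K' ⊕ ipad = 7d 36 36 36 36 36 36.
Inner input = 7d 36 36 36 36 36 36 ∥ 33 31 9d.
Inner hash: XOR 7d⊕36⊕36⊕36⊕36⊕36⊕36⊕33⊕31⊕9d = e2.

e2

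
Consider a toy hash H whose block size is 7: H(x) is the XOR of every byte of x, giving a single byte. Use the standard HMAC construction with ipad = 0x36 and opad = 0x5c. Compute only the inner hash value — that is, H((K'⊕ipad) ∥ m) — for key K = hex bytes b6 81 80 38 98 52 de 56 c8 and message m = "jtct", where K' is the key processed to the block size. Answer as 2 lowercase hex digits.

Key hex bytes b6 81 80 38 98 52 de 56 c8 is 9 bytes > B = 7, so hash it first: H(key) = 05, then zero-pad to 7 bytes: K' = 05 00 00 00 00 00 00.
K' ⊕ ipad = 33 36 36 36 36 36 36.
Inner input = 33 36 36 36 36 36 36 ∥ 6a 74 63 74.
Inner hash: XOR 33⊕36⊕36⊕36⊕36⊕36⊕36⊕6a⊕74⊕63⊕74 = 3a.

3a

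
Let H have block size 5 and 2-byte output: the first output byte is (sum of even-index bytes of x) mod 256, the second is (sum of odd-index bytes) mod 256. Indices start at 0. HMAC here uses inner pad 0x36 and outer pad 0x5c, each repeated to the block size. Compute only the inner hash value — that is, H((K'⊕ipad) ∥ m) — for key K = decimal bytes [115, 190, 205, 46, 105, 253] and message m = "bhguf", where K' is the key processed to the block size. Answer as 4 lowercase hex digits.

e844

Key decimal bytes [115, 190, 205, 46, 105, 253] = 73 be cd 2e 69 fd is 6 bytes > B = 5, so hash it first: H(key) = a9 e9, then zero-pad to 5 bytes: K' = a9 e9 00 00 00.
K' ⊕ ipad = 9f df 36 36 36.
Inner input = 9f df 36 36 36 ∥ 62 68 67 75 66.
Inner hash: even-index sum = 488 mod 256 = 232; odd-index sum = 580 mod 256 = 68 → e8 44.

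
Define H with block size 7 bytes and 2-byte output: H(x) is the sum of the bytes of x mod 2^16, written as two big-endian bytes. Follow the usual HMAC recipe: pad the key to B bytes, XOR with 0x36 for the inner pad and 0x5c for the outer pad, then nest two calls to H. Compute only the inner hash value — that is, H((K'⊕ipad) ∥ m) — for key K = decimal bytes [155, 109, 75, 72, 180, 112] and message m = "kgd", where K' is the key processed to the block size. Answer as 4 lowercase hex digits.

0437

Key decimal bytes [155, 109, 75, 72, 180, 112] = 9b 6d 4b 48 b4 70 is 6 bytes ≤ B = 7; zero-pad to 7 bytes: K' = 9b 6d 4b 48 b4 70 00.
K' ⊕ ipad = ad 5b 7d 7e 82 46 36.
Inner input = ad 5b 7d 7e 82 46 36 ∥ 6b 67 64.
Inner hash: sum = 173+91+125+126+130+70+54+107+103+100 = 1079 → 04 37.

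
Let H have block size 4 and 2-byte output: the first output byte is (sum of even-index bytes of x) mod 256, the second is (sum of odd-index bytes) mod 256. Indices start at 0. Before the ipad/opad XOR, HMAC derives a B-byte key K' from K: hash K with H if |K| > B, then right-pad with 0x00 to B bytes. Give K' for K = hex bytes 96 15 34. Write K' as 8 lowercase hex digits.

Key hex bytes 96 15 34 is 3 bytes ≤ B = 4; zero-pad to 4 bytes: K' = 96 15 34 00.

96153400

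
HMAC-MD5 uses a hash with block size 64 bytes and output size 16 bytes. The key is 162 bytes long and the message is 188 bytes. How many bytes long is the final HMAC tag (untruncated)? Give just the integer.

The tag is one MD5 digest: 16 bytes.

16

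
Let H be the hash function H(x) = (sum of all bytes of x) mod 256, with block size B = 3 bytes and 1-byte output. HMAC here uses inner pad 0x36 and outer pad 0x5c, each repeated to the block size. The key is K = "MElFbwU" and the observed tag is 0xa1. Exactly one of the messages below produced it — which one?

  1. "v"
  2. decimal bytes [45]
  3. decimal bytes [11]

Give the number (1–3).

3

Key "MElFbwU" = 4d 45 6c 46 62 77 55 is 7 bytes > B = 3, so hash it first: H(key) = 72, then zero-pad to 3 bytes: K' = 72 00 00.
K' ⊕ ipad = 44 36 36; K' ⊕ opad = 2e 5c 5c.
m1: inner = H(44 36 36 76) = 26; tag = H(2e 5c 5c 26) = 0c
m2: inner = H(44 36 36 2d) = dd; tag = H(2e 5c 5c dd) = c3
m3: inner = H(44 36 36 0b) = bb; tag = H(2e 5c 5c bb) = a1 ← matches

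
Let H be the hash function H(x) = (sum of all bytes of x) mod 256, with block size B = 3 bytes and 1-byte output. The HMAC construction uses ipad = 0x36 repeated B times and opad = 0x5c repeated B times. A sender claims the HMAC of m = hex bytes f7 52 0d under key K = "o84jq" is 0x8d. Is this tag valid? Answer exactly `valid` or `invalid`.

Key "o84jq" = 6f 38 34 6a 71 is 5 bytes > B = 3, so hash it first: H(key) = b6, then zero-pad to 3 bytes: K' = b6 00 00.
K' ⊕ ipad = 80 36 36; K' ⊕ opad = ea 5c 5c.
Inner hash: sum = 128+54+54+247+82+13 = 578; mod 256 = 66 → 42.
Outer hash (recomputed tag): sum = 234+92+92+66 = 484; mod 256 = 228 → e4.
Recomputed tag = e4; claimed = 8d → mismatch.

invalid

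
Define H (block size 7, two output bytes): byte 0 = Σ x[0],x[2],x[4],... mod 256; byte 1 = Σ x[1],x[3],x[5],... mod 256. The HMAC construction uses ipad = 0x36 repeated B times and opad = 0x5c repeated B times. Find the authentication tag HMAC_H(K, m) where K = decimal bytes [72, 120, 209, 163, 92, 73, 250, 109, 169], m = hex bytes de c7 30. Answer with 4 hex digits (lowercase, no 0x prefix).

Key decimal bytes [72, 120, 209, 163, 92, 73, 250, 109, 169] = 48 78 d1 a3 5c 49 fa 6d a9 is 9 bytes > B = 7, so hash it first: H(key) = 18 d1, then zero-pad to 7 bytes: K' = 18 d1 00 00 00 00 00.
K' ⊕ ipad = 2e e7 36 36 36 36 36.  K' ⊕ opad = 44 8d 5c 5c 5c 5c 5c.
Inner input = (K'⊕ipad) ∥ m = 2e e7 36 36 36 36 36 ∥ de c7 30.
Inner hash: even-index sum = 407 mod 256 = 151; odd-index sum = 609 mod 256 = 97 → 97 61.
Outer input = (K'⊕opad) ∥ inner = 44 8d 5c 5c 5c 5c 5c ∥ 97 61.
Outer hash (tag): even-index sum = 441 mod 256 = 185; odd-index sum = 476 mod 256 = 220 → b9 dc.

b9dc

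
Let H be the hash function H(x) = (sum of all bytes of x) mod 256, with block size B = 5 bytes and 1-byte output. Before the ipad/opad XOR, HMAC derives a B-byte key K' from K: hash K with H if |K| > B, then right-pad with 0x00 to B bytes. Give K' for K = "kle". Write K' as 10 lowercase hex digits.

Key "kle" = 6b 6c 65 is 3 bytes ≤ B = 5; zero-pad to 5 bytes: K' = 6b 6c 65 00 00.

6b6c650000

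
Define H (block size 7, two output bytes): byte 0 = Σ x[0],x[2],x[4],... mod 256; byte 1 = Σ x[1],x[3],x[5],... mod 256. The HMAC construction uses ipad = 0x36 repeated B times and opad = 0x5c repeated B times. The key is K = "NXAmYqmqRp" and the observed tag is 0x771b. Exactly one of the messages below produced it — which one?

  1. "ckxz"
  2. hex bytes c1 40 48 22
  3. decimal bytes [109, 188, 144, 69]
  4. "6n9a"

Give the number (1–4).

Key "NXAmYqmqRp" = 4e 58 41 6d 59 71 6d 71 52 70 is 10 bytes > B = 7, so hash it first: H(key) = a7 17, then zero-pad to 7 bytes: K' = a7 17 00 00 00 00 00.
K' ⊕ ipad = 91 21 36 36 36 36 36; K' ⊕ opad = fb 4b 5c 5c 5c 5c 5c.
m1: inner = H(91 21 36 36 36 36 36 63 6b 78 7a) = 18 68; tag = H(fb 4b 5c 5c 5c 5c 5c 18 68) = 771b ← matches
m2: inner = H(91 21 36 36 36 36 36 c1 40 48 22) = 95 96; tag = H(fb 4b 5c 5c 5c 5c 5c 95 96) = a598
m3: inner = H(91 21 36 36 36 36 36 6d bc 90 45) = 34 8a; tag = H(fb 4b 5c 5c 5c 5c 5c 34 8a) = 9937
m4: inner = H(91 21 36 36 36 36 36 36 6e 39 61) = 02 fc; tag = H(fb 4b 5c 5c 5c 5c 5c 02 fc) = 0b05

1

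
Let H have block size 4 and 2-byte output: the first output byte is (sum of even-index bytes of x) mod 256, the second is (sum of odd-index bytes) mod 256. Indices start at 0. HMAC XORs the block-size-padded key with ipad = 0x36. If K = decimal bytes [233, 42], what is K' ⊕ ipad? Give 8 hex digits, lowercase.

df1c3636

Key decimal bytes [233, 42] = e9 2a is 2 bytes ≤ B = 4; zero-pad to 4 bytes: K' = e9 2a 00 00.
XOR each byte with 0x36: e9⊕36=df, 2a⊕36=1c, 00⊕36=36, 00⊕36=36.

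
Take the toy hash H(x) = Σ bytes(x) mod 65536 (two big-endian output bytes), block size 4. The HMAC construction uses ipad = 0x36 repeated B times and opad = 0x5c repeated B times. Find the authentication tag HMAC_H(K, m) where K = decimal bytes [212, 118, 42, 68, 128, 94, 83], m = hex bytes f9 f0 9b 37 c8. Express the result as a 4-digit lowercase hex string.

01d2

Key decimal bytes [212, 118, 42, 68, 128, 94, 83] = d4 76 2a 44 80 5e 53 is 7 bytes > B = 4, so hash it first: H(key) = 02 e9, then zero-pad to 4 bytes: K' = 02 e9 00 00.
K' ⊕ ipad = 34 df 36 36.  K' ⊕ opad = 5e b5 5c 5c.
Inner input = (K'⊕ipad) ∥ m = 34 df 36 36 ∥ f9 f0 9b 37 c8.
Inner hash: sum = 52+223+54+54+249+240+155+55+200 = 1282 → 05 02.
Outer input = (K'⊕opad) ∥ inner = 5e b5 5c 5c ∥ 05 02.
Outer hash (tag): sum = 94+181+92+92+5+2 = 466 → 01 d2.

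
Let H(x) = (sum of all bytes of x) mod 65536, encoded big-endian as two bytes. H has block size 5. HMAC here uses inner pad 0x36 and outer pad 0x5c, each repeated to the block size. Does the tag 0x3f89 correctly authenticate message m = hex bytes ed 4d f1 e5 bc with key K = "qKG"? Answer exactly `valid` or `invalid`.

Key "qKG" = 71 4b 47 is 3 bytes ≤ B = 5; zero-pad to 5 bytes: K' = 71 4b 47 00 00.
K' ⊕ ipad = 47 7d 71 36 36; K' ⊕ opad = 2d 17 1b 5c 5c.
Inner hash: sum = 71+125+113+54+54+237+77+241+229+188 = 1389 → 05 6d.
Outer hash (recomputed tag): sum = 45+23+27+92+92+5+109 = 393 → 01 89.
Recomputed tag = 0189; claimed = 3f89 → mismatch.

invalid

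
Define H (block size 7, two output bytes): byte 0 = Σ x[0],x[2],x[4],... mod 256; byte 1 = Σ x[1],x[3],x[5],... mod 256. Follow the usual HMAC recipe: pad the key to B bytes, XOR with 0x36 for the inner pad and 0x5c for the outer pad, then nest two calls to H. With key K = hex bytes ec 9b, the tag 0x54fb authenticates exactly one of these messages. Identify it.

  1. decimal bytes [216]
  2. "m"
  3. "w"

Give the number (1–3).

Key hex bytes ec 9b is 2 bytes ≤ B = 7; zero-pad to 7 bytes: K' = ec 9b 00 00 00 00 00.
K' ⊕ ipad = da ad 36 36 36 36 36; K' ⊕ opad = b0 c7 5c 5c 5c 5c 5c.
m1: inner = H(da ad 36 36 36 36 36 d8) = 7c f1; tag = H(b0 c7 5c 5c 5c 5c 5c 7c f1) = b5fb
m2: inner = H(da ad 36 36 36 36 36 6d) = 7c 86; tag = H(b0 c7 5c 5c 5c 5c 5c 7c 86) = 4afb
m3: inner = H(da ad 36 36 36 36 36 77) = 7c 90; tag = H(b0 c7 5c 5c 5c 5c 5c 7c 90) = 54fb ← matches

3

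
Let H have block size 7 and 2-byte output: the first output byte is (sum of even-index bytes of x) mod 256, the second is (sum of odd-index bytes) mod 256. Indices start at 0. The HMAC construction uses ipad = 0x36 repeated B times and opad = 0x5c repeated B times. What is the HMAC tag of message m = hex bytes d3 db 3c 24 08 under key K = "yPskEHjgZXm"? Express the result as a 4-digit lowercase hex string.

c94b

Key "yPskEHjgZXm" = 79 50 73 6b 45 48 6a 67 5a 58 6d is 11 bytes > B = 7, so hash it first: H(key) = 62 c2, then zero-pad to 7 bytes: K' = 62 c2 00 00 00 00 00.
K' ⊕ ipad = 54 f4 36 36 36 36 36.  K' ⊕ opad = 3e 9e 5c 5c 5c 5c 5c.
Inner input = (K'⊕ipad) ∥ m = 54 f4 36 36 36 36 36 ∥ d3 db 3c 24 08.
Inner hash: even-index sum = 501 mod 256 = 245; odd-index sum = 631 mod 256 = 119 → f5 77.
Outer input = (K'⊕opad) ∥ inner = 3e 9e 5c 5c 5c 5c 5c ∥ f5 77.
Outer hash (tag): even-index sum = 457 mod 256 = 201; odd-index sum = 587 mod 256 = 75 → c9 4b.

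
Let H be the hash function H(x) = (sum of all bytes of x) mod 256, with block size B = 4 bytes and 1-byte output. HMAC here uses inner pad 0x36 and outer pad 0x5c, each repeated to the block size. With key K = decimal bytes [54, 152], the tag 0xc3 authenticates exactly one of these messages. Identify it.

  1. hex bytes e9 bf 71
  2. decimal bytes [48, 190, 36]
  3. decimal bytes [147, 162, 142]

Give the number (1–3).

3

Key decimal bytes [54, 152] = 36 98 is 2 bytes ≤ B = 4; zero-pad to 4 bytes: K' = 36 98 00 00.
K' ⊕ ipad = 00 ae 36 36; K' ⊕ opad = 6a c4 5c 5c.
m1: inner = H(00 ae 36 36 e9 bf 71) = 33; tag = H(6a c4 5c 5c 33) = 19
m2: inner = H(00 ae 36 36 30 be 24) = 2c; tag = H(6a c4 5c 5c 2c) = 12
m3: inner = H(00 ae 36 36 93 a2 8e) = dd; tag = H(6a c4 5c 5c dd) = c3 ← matches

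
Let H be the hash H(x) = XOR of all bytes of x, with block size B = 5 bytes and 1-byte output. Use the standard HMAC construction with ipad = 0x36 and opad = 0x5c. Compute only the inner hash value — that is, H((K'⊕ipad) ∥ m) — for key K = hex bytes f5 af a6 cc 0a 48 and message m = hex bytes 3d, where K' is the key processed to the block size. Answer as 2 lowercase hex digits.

Key hex bytes f5 af a6 cc 0a 48 is 6 bytes > B = 5, so hash it first: H(key) = 72, then zero-pad to 5 bytes: K' = 72 00 00 00 00.
K' ⊕ ipad = 44 36 36 36 36.
Inner input = 44 36 36 36 36 ∥ 3d.
Inner hash: XOR 44⊕36⊕36⊕36⊕36⊕3d = 79.

79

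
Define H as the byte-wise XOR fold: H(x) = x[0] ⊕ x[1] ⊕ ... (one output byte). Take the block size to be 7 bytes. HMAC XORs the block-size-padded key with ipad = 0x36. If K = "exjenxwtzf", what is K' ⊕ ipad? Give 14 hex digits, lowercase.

2d363636363636

Key "exjenxwtzf" = 65 78 6a 65 6e 78 77 74 7a 66 is 10 bytes > B = 7, so hash it first: H(key) = 1b, then zero-pad to 7 bytes: K' = 1b 00 00 00 00 00 00.
XOR each byte with 0x36: 1b⊕36=2d, 00⊕36=36, 00⊕36=36, 00⊕36=36, 00⊕36=36, 00⊕36=36, 00⊕36=36.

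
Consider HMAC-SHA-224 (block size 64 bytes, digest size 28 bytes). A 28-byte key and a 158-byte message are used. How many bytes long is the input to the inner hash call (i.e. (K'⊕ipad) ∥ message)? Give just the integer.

222

Key is 28 ≤ 64 bytes, zero-padded: |K'| = 64.
Inner input = (K'⊕ipad) ∥ m → 64 + 158 = 222 bytes.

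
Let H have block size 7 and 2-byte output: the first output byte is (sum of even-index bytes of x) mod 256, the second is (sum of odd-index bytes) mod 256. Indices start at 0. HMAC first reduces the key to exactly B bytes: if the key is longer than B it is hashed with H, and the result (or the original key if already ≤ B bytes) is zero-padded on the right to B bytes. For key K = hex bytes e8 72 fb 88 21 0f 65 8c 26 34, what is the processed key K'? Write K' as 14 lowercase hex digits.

8fc90000000000

|K| = 10 > B = 7, so first hash the key.
H(K): even-index sum = 655 mod 256 = 143; odd-index sum = 457 mod 256 = 201 → 8f c9.
Zero-pad H(K) = 8f c9 to 7 bytes: K' = 8f c9 00 00 00 00 00.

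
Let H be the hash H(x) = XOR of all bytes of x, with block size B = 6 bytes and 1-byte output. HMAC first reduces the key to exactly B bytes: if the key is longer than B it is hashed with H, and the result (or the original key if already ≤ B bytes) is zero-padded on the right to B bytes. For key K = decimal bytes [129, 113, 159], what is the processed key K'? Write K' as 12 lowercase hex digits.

81719f000000

Key decimal bytes [129, 113, 159] = 81 71 9f is 3 bytes ≤ B = 6; zero-pad to 6 bytes: K' = 81 71 9f 00 00 00.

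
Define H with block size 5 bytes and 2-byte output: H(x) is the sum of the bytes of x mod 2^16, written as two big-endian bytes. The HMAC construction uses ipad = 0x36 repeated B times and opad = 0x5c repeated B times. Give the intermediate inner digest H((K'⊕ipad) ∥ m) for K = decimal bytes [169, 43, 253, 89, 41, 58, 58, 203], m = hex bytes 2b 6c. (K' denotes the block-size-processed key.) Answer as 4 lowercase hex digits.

0212

Key decimal bytes [169, 43, 253, 89, 41, 58, 58, 203] = a9 2b fd 59 29 3a 3a cb is 8 bytes > B = 5, so hash it first: H(key) = 03 92, then zero-pad to 5 bytes: K' = 03 92 00 00 00.
K' ⊕ ipad = 35 a4 36 36 36.
Inner input = 35 a4 36 36 36 ∥ 2b 6c.
Inner hash: sum = 53+164+54+54+54+43+108 = 530 → 02 12.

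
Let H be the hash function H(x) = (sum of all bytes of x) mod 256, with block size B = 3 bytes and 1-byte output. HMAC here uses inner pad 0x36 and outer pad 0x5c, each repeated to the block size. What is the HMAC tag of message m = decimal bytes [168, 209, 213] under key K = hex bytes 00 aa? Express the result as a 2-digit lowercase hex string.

04

Key hex bytes 00 aa is 2 bytes ≤ B = 3; zero-pad to 3 bytes: K' = 00 aa 00.
K' ⊕ ipad = 36 9c 36.  K' ⊕ opad = 5c f6 5c.
Inner input = (K'⊕ipad) ∥ m = 36 9c 36 ∥ a8 d1 d5.
Inner hash: sum = 54+156+54+168+209+213 = 854; mod 256 = 86 → 56.
Outer input = (K'⊕opad) ∥ inner = 5c f6 5c ∥ 56.
Outer hash (tag): sum = 92+246+92+86 = 516; mod 256 = 4 → 04.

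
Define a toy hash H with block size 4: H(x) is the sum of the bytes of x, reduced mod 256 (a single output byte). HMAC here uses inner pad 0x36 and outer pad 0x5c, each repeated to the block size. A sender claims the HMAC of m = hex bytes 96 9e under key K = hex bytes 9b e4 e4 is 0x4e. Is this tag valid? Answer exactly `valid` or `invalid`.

valid

Key hex bytes 9b e4 e4 is 3 bytes ≤ B = 4; zero-pad to 4 bytes: K' = 9b e4 e4 00.
K' ⊕ ipad = ad d2 d2 36; K' ⊕ opad = c7 b8 b8 5c.
Inner hash: sum = 173+210+210+54+150+158 = 955; mod 256 = 187 → bb.
Outer hash (recomputed tag): sum = 199+184+184+92+187 = 846; mod 256 = 78 → 4e.
Recomputed tag = 4e; claimed = 4e → match.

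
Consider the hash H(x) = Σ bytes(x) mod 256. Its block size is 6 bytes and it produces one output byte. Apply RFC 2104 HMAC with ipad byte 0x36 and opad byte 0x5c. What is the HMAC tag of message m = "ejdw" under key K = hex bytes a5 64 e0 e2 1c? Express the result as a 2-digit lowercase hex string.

Key hex bytes a5 64 e0 e2 1c is 5 bytes ≤ B = 6; zero-pad to 6 bytes: K' = a5 64 e0 e2 1c 00.
K' ⊕ ipad = 93 52 d6 d4 2a 36.  K' ⊕ opad = f9 38 bc be 40 5c.
Inner input = (K'⊕ipad) ∥ m = 93 52 d6 d4 2a 36 ∥ 65 6a 64 77.
Inner hash: sum = 147+82+214+212+42+54+101+106+100+119 = 1177; mod 256 = 153 → 99.
Outer input = (K'⊕opad) ∥ inner = f9 38 bc be 40 5c ∥ 99.
Outer hash (tag): sum = 249+56+188+190+64+92+153 = 992; mod 256 = 224 → e0.

e0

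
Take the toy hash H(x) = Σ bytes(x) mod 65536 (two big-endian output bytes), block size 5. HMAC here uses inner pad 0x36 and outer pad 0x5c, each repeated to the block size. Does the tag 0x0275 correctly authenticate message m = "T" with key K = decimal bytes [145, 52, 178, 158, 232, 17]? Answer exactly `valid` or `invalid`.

invalid

Key decimal bytes [145, 52, 178, 158, 232, 17] = 91 34 b2 9e e8 11 is 6 bytes > B = 5, so hash it first: H(key) = 03 0e, then zero-pad to 5 bytes: K' = 03 0e 00 00 00.
K' ⊕ ipad = 35 38 36 36 36; K' ⊕ opad = 5f 52 5c 5c 5c.
Inner hash: sum = 53+56+54+54+54+84 = 355 → 01 63.
Outer hash (recomputed tag): sum = 95+82+92+92+92+1+99 = 553 → 02 29.
Recomputed tag = 0229; claimed = 0275 → mismatch.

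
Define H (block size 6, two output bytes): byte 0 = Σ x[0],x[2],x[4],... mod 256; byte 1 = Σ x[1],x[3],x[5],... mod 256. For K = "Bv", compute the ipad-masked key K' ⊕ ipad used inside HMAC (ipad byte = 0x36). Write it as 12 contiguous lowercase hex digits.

744036363636

Key "Bv" = 42 76 is 2 bytes ≤ B = 6; zero-pad to 6 bytes: K' = 42 76 00 00 00 00.
XOR each byte with 0x36: 42⊕36=74, 76⊕36=40, 00⊕36=36, 00⊕36=36, 00⊕36=36, 00⊕36=36.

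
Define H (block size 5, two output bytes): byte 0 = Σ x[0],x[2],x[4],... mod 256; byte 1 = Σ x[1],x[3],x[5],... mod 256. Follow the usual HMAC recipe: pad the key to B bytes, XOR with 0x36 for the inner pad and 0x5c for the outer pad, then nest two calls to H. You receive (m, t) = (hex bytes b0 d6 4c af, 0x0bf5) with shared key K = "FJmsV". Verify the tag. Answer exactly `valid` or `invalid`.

Key "FJmsV" = 46 4a 6d 73 56 is exactly B = 5 bytes: K' = 46 4a 6d 73 56.
K' ⊕ ipad = 70 7c 5b 45 60; K' ⊕ opad = 1a 16 31 2f 0a.
Inner hash: even-index sum = 688 mod 256 = 176; odd-index sum = 445 mod 256 = 189 → b0 bd.
Outer hash (recomputed tag): even-index sum = 274 mod 256 = 18; odd-index sum = 245 mod 256 = 245 → 12 f5.
Recomputed tag = 12f5; claimed = 0bf5 → mismatch.

invalid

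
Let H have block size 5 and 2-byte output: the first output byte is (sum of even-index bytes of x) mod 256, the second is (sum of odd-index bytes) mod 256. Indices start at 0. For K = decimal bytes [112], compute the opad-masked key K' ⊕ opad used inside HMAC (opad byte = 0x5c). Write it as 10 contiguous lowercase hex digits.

Key decimal bytes [112] = 70 is 1 byte ≤ B = 5; zero-pad to 5 bytes: K' = 70 00 00 00 00.
XOR each byte with 0x5c: 70⊕5c=2c, 00⊕5c=5c, 00⊕5c=5c, 00⊕5c=5c, 00⊕5c=5c.

2c5c5c5c5c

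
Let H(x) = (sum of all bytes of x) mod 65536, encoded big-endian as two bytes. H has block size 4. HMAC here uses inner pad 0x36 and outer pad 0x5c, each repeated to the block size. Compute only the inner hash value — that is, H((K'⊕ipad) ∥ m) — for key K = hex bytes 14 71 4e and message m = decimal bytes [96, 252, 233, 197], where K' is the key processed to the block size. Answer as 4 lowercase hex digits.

0421

Key hex bytes 14 71 4e is 3 bytes ≤ B = 4; zero-pad to 4 bytes: K' = 14 71 4e 00.
K' ⊕ ipad = 22 47 78 36.
Inner input = 22 47 78 36 ∥ 60 fc e9 c5.
Inner hash: sum = 34+71+120+54+96+252+233+197 = 1057 → 04 21.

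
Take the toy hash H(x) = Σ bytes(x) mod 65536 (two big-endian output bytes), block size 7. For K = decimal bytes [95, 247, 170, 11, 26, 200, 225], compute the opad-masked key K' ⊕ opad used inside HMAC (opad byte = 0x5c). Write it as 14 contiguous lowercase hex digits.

Key decimal bytes [95, 247, 170, 11, 26, 200, 225] = 5f f7 aa 0b 1a c8 e1 is exactly B = 7 bytes: K' = 5f f7 aa 0b 1a c8 e1.
XOR each byte with 0x5c: 5f⊕5c=03, f7⊕5c=ab, aa⊕5c=f6, 0b⊕5c=57, 1a⊕5c=46, c8⊕5c=94, e1⊕5c=bd.

03abf6574694bd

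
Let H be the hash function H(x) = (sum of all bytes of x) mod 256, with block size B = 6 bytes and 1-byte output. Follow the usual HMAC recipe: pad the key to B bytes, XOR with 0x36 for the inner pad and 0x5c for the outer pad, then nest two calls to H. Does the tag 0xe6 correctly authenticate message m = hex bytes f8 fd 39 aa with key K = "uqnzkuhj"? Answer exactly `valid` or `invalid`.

invalid

Key "uqnzkuhj" = 75 71 6e 7a 6b 75 68 6a is 8 bytes > B = 6, so hash it first: H(key) = 80, then zero-pad to 6 bytes: K' = 80 00 00 00 00 00.
K' ⊕ ipad = b6 36 36 36 36 36; K' ⊕ opad = dc 5c 5c 5c 5c 5c.
Inner hash: sum = 182+54+54+54+54+54+248+253+57+170 = 1180; mod 256 = 156 → 9c.
Outer hash (recomputed tag): sum = 220+92+92+92+92+92+156 = 836; mod 256 = 68 → 44.
Recomputed tag = 44; claimed = e6 → mismatch.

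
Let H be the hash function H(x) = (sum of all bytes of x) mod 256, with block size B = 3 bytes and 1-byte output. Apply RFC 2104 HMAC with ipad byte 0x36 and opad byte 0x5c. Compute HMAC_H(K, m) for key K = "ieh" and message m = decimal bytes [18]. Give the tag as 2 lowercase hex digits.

Key "ieh" = 69 65 68 is exactly B = 3 bytes: K' = 69 65 68.
K' ⊕ ipad = 5f 53 5e.  K' ⊕ opad = 35 39 34.
Inner input = (K'⊕ipad) ∥ m = 5f 53 5e ∥ 12.
Inner hash: sum = 95+83+94+18 = 290; mod 256 = 34 → 22.
Outer input = (K'⊕opad) ∥ inner = 35 39 34 ∥ 22.
Outer hash (tag): sum = 53+57+52+34 = 196 → c4.

c4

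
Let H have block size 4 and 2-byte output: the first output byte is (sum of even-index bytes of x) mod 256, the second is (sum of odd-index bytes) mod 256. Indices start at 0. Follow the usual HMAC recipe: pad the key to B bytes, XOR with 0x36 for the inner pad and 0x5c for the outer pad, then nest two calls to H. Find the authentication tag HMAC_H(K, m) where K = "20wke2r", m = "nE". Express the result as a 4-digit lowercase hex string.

9263

Key "20wke2r" = 32 30 77 6b 65 32 72 is 7 bytes > B = 4, so hash it first: H(key) = 80 cd, then zero-pad to 4 bytes: K' = 80 cd 00 00.
K' ⊕ ipad = b6 fb 36 36.  K' ⊕ opad = dc 91 5c 5c.
Inner input = (K'⊕ipad) ∥ m = b6 fb 36 36 ∥ 6e 45.
Inner hash: even-index sum = 346 mod 256 = 90; odd-index sum = 374 mod 256 = 118 → 5a 76.
Outer input = (K'⊕opad) ∥ inner = dc 91 5c 5c ∥ 5a 76.
Outer hash (tag): even-index sum = 402 mod 256 = 146; odd-index sum = 355 mod 256 = 99 → 92 63.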